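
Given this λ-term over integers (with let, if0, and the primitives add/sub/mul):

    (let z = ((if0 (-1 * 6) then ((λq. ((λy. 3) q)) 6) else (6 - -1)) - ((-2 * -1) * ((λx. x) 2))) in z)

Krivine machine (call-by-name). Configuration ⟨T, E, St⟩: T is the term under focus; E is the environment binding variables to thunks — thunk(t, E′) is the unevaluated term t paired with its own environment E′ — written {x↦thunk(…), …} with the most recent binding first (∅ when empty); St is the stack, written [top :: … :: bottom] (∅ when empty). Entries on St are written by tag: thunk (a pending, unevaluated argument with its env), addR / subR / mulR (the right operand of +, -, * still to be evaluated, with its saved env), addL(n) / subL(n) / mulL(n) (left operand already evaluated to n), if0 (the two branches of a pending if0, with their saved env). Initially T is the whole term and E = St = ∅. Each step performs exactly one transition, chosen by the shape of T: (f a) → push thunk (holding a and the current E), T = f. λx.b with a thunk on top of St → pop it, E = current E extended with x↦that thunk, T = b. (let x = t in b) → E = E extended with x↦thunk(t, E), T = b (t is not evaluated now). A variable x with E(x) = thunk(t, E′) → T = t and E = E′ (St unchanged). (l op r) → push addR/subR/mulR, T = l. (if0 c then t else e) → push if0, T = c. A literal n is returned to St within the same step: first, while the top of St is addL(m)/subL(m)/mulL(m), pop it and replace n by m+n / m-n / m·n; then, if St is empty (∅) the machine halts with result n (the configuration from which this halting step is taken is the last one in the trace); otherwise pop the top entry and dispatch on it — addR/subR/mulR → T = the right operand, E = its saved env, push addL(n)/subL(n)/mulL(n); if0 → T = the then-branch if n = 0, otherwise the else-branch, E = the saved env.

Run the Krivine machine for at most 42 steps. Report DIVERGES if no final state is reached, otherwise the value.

step 0: ⟨T=(let z = ((if0 (-1 * 6) then ((λq. ((λy. 3) q)) 6) else (6 - -1)) - ((-2 * -1) * ((λx. x) 2))) in z); E=∅; St=∅⟩
step 1: ⟨T=z; E={z↦thunk(((if0 (-1 * 6) then ((λq. ((λy. 3) q)) 6) else (6 - -1)) - ((-2 * -1) * ((λx. x) 2))), ∅)}; St=∅⟩
step 2: ⟨T=((if0 (-1 * 6) then ((λq. ((λy. 3) q)) 6) else (6 - -1)) - ((-2 * -1) * ((λx. x) 2))); E=∅; St=∅⟩
step 3: ⟨T=(if0 (-1 * 6) then ((λq. ((λy. 3) q)) 6) else (6 - -1)); E=∅; St=[subR]⟩
step 4: ⟨T=(-1 * 6); E=∅; St=[if0 :: subR]⟩
step 5: ⟨T=-1; E=∅; St=[mulR :: if0 :: subR]⟩
step 6: ⟨T=6; E=∅; St=[mulL(-1) :: if0 :: subR]⟩
step 7: ⟨T=(6 - -1); E=∅; St=[subR]⟩
step 8: ⟨T=6; E=∅; St=[subR :: subR]⟩
step 9: ⟨T=-1; E=∅; St=[subL(6) :: subR]⟩
step 10: ⟨T=((-2 * -1) * ((λx. x) 2)); E=∅; St=[subL(7)]⟩
step 11: ⟨T=(-2 * -1); E=∅; St=[mulR :: subL(7)]⟩
step 12: ⟨T=-2; E=∅; St=[mulR :: mulR :: subL(7)]⟩
step 13: ⟨T=-1; E=∅; St=[mulL(-2) :: mulR :: subL(7)]⟩
step 14: ⟨T=((λx. x) 2); E=∅; St=[mulL(2) :: subL(7)]⟩
step 15: ⟨T=(λx. x); E=∅; St=[thunk :: mulL(2) :: subL(7)]⟩
step 16: ⟨T=x; E={x↦thunk(2, ∅)}; St=[mulL(2) :: subL(7)]⟩
step 17: ⟨T=2; E=∅; St=[mulL(2) :: subL(7)]⟩
→ final value 3

Answer: 3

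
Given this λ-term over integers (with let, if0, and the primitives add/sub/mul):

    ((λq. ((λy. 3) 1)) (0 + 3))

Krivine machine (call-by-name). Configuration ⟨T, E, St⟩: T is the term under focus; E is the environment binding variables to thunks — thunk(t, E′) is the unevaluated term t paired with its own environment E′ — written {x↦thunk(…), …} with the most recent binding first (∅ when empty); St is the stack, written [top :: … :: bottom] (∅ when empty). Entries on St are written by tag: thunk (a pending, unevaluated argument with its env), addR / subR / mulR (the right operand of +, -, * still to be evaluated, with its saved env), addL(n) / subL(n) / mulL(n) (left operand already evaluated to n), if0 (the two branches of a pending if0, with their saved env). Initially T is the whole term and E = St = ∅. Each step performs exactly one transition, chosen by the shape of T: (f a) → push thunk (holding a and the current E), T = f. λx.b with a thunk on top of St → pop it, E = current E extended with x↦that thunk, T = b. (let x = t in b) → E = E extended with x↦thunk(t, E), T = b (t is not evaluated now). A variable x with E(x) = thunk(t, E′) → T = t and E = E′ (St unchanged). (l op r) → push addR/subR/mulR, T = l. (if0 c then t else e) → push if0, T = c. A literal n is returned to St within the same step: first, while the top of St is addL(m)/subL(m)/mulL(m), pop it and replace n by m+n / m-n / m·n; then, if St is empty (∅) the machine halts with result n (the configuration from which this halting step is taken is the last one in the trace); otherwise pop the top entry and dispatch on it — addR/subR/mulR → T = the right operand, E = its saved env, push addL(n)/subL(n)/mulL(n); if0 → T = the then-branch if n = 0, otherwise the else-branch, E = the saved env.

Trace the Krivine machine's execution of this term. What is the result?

Answer: 3

Derivation:
[0] ⟨T=((λq. ((λy. 3) 1)) (0 + 3)); E=∅; St=∅⟩
[1] ⟨T=(λq. ((λy. 3) 1)); E=∅; St=[thunk]⟩
[2] ⟨T=((λy. 3) 1); E={q↦thunk((0 + 3), ∅)}; St=∅⟩
[3] ⟨T=(λy. 3); E={q↦thunk((0 + 3), ∅)}; St=[thunk]⟩
[4] ⟨T=3; E={y↦thunk(1, {q↦thunk((0 + 3), ∅)}), q↦thunk((0 + 3), ∅)}; St=∅⟩
→ final value 3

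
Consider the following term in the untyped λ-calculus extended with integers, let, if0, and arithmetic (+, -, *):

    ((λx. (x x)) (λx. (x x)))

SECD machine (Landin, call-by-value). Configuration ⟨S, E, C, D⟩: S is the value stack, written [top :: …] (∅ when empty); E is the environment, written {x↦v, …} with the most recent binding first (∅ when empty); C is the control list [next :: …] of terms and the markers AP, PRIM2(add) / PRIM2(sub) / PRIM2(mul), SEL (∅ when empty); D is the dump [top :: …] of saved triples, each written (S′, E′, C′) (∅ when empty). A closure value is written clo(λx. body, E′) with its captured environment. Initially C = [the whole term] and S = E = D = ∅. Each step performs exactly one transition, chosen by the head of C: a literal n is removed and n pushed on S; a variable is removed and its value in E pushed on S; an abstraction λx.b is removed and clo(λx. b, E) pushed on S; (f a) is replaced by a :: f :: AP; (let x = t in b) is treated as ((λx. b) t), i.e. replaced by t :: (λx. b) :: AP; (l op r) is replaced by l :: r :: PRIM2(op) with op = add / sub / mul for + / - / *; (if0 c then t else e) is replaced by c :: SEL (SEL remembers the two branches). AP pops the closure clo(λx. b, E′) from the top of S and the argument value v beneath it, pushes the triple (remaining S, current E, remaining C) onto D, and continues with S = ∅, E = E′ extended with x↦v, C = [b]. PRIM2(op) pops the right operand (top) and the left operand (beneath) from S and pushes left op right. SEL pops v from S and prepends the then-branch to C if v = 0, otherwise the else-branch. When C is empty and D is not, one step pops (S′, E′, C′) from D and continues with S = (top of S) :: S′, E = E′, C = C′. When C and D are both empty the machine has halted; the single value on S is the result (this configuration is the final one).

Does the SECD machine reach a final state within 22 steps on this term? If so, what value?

0. [S=∅ | E=∅ | C=[((λx. (x x)) (λx. (x x)))] | D=∅]
1. [S=∅ | E=∅ | C=[(λx. (x x)) :: (λx. (x x)) :: AP] | D=∅]
2. [S=[clo(λx. (x x), ∅)] | E=∅ | C=[(λx. (x x)) :: AP] | D=∅]
3. [S=[clo(λx. (x x), ∅) :: clo(λx. (x x), ∅)] | E=∅ | C=[AP] | D=∅]
4. [S=∅ | E={x↦clo(λx. (x x), ∅)} | C=[(x x)] | D=[(∅, ∅, ∅)]]
5. [S=∅ | E={x↦clo(λx. (x x), ∅)} | C=[x :: x :: AP] | D=[(∅, ∅, ∅)]]
6. [S=[clo(λx. (x x), ∅)] | E={x↦clo(λx. (x x), ∅)} | C=[x :: AP] | D=[(∅, ∅, ∅)]]
7. [S=[clo(λx. (x x), ∅) :: clo(λx. (x x), ∅)] | E={x↦clo(λx. (x x), ∅)} | C=[AP] | D=[(∅, ∅, ∅)]]
8. [S=∅ | E={x↦clo(λx. (x x), ∅)} | C=[(x x)] | D=[(∅, {x↦clo(λx. (x x), ∅)}, ∅) :: (∅, ∅, ∅)]]
9. [S=∅ | E={x↦clo(λx. (x x), ∅)} | C=[x :: x :: AP] | D=[(∅, {x↦clo(λx. (x x), ∅)}, ∅) :: (∅, ∅, ∅)]]
10. [S=[clo(λx. (x x), ∅)] | E={x↦clo(λx. (x x), ∅)} | C=[x :: AP] | D=[(∅, {x↦clo(λx. (x x), ∅)}, ∅) :: (∅, ∅, ∅)]]
11. [S=[clo(λx. (x x), ∅) :: clo(λx. (x x), ∅)] | E={x↦clo(λx. (x x), ∅)} | C=[AP] | D=[(∅, {x↦clo(λx. (x x), ∅)}, ∅) :: (∅, ∅, ∅)]]
12. [S=∅ | E={x↦clo(λx. (x x), ∅)} | C=[(x x)] | D=[(∅, {x↦clo(λx. (x x), ∅)}, ∅) :: (∅, {x↦clo(λx. (x x), ∅)}, ∅) :: (∅, ∅, ∅)]]
13. [S=∅ | E={x↦clo(λx. (x x), ∅)} | C=[x :: x :: AP] | D=[(∅, {x↦clo(λx. (x x), ∅)}, ∅) :: (∅, {x↦clo(λx. (x x), ∅)}, ∅) :: (∅, ∅, ∅)]]
14. [S=[clo(λx. (x x), ∅)] | E={x↦clo(λx. (x x), ∅)} | C=[x :: AP] | D=[(∅, {x↦clo(λx. (x x), ∅)}, ∅) :: (∅, {x↦clo(λx. (x x), ∅)}, ∅) :: (∅, ∅, ∅)]]
15. [S=[clo(λx. (x x), ∅) :: clo(λx. (x x), ∅)] | E={x↦clo(λx. (x x), ∅)} | C=[AP] | D=[(∅, {x↦clo(λx. (x x), ∅)}, ∅) :: (∅, {x↦clo(λx. (x x), ∅)}, ∅) :: (∅, ∅, ∅)]]
16. [S=∅ | E={x↦clo(λx. (x x), ∅)} | C=[(x x)] | D=[(∅, {x↦clo(λx. (x x), ∅)}, ∅) :: (∅, {x↦clo(λx. (x x), ∅)}, ∅) :: (∅, {x↦clo(λx. (x x), ∅)}, ∅) :: (∅, ∅, ∅)]]
17. [S=∅ | E={x↦clo(λx. (x x), ∅)} | C=[x :: x :: AP] | D=[(∅, {x↦clo(λx. (x x), ∅)}, ∅) :: (∅, {x↦clo(λx. (x x), ∅)}, ∅) :: (∅, {x↦clo(λx. (x x), ∅)}, ∅) :: (∅, ∅, ∅)]]
18. [S=[clo(λx. (x x), ∅)] | E={x↦clo(λx. (x x), ∅)} | C=[x :: AP] | D=[(∅, {x↦clo(λx. (x x), ∅)}, ∅) :: (∅, {x↦clo(λx. (x x), ∅)}, ∅) :: (∅, {x↦clo(λx. (x x), ∅)}, ∅) :: (∅, ∅, ∅)]]
19. [S=[clo(λx. (x x), ∅) :: clo(λx. (x x), ∅)] | E={x↦clo(λx. (x x), ∅)} | C=[AP] | D=[(∅, {x↦clo(λx. (x x), ∅)}, ∅) :: (∅, {x↦clo(λx. (x x), ∅)}, ∅) :: (∅, {x↦clo(λx. (x x), ∅)}, ∅) :: (∅, ∅, ∅)]]
20. [S=∅ | E={x↦clo(λx. (x x), ∅)} | C=[(x x)] | D=[(∅, {x↦clo(λx. (x x), ∅)}, ∅) :: (∅, {x↦clo(λx. (x x), ∅)}, ∅) :: (∅, {x↦clo(λx. (x x), ∅)}, ∅) :: (∅, {x↦clo(λx. (x x), ∅)}, ∅) :: (∅, ∅, ∅)]]
21. [S=∅ | E={x↦clo(λx. (x x), ∅)} | C=[x :: x :: AP] | D=[(∅, {x↦clo(λx. (x x), ∅)}, ∅) :: (∅, {x↦clo(λx. (x x), ∅)}, ∅) :: (∅, {x↦clo(λx. (x x), ∅)}, ∅) :: (∅, {x↦clo(λx. (x x), ∅)}, ∅) :: (∅, ∅, ∅)]]
22. [S=[clo(λx. (x x), ∅)] | E={x↦clo(λx. (x x), ∅)} | C=[x :: AP] | D=[(∅, {x↦clo(λx. (x x), ∅)}, ∅) :: (∅, {x↦clo(λx. (x x), ∅)}, ∅) :: (∅, {x↦clo(λx. (x x), ∅)}, ∅) :: (∅, {x↦clo(λx. (x x), ∅)}, ∅) :: (∅, ∅, ∅)]]
→ 22 transitions taken and the configuration is still not final: no result within 22 steps

Answer: DIVERGES (no final state within 22 steps)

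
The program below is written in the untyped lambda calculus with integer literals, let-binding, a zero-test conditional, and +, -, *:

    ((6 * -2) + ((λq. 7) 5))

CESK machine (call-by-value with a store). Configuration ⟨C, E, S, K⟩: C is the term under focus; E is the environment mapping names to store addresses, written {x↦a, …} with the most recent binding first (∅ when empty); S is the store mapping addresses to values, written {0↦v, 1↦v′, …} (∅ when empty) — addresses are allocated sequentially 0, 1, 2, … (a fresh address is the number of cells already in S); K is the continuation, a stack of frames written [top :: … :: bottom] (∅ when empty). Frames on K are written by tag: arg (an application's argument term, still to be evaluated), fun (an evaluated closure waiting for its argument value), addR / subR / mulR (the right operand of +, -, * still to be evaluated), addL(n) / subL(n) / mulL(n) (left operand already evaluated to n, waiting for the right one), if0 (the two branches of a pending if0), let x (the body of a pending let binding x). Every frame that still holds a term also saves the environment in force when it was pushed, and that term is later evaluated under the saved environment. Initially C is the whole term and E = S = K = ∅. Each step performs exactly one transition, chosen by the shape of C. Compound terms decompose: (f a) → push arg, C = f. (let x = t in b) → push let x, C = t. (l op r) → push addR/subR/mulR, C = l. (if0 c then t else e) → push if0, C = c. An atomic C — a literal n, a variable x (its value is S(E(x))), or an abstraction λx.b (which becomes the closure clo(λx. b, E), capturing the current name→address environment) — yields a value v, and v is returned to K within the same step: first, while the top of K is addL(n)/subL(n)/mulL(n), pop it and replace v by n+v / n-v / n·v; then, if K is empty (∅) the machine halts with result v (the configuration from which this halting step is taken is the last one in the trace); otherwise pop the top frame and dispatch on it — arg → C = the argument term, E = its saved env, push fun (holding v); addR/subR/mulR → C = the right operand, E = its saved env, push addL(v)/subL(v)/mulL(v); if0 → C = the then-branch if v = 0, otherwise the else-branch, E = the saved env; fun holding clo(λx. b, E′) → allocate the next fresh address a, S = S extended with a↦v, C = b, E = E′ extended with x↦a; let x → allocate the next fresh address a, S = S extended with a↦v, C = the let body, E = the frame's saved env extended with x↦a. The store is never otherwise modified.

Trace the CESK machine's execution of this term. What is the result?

Answer: -5

Execution trace:
t=0: [C=((6 * -2) + ((λq. 7) 5)) | E=∅ | S=∅ | K=∅]
t=1: [C=(6 * -2) | E=∅ | S=∅ | K=[addR]]
t=2: [C=6 | E=∅ | S=∅ | K=[mulR :: addR]]
t=3: [C=-2 | E=∅ | S=∅ | K=[mulL(6) :: addR]]
t=4: [C=((λq. 7) 5) | E=∅ | S=∅ | K=[addL(-12)]]
t=5: [C=(λq. 7) | E=∅ | S=∅ | K=[arg :: addL(-12)]]
t=6: [C=5 | E=∅ | S=∅ | K=[fun :: addL(-12)]]
t=7: [C=7 | E={q↦0} | S={0↦5} | K=[addL(-12)]]
→ final value -5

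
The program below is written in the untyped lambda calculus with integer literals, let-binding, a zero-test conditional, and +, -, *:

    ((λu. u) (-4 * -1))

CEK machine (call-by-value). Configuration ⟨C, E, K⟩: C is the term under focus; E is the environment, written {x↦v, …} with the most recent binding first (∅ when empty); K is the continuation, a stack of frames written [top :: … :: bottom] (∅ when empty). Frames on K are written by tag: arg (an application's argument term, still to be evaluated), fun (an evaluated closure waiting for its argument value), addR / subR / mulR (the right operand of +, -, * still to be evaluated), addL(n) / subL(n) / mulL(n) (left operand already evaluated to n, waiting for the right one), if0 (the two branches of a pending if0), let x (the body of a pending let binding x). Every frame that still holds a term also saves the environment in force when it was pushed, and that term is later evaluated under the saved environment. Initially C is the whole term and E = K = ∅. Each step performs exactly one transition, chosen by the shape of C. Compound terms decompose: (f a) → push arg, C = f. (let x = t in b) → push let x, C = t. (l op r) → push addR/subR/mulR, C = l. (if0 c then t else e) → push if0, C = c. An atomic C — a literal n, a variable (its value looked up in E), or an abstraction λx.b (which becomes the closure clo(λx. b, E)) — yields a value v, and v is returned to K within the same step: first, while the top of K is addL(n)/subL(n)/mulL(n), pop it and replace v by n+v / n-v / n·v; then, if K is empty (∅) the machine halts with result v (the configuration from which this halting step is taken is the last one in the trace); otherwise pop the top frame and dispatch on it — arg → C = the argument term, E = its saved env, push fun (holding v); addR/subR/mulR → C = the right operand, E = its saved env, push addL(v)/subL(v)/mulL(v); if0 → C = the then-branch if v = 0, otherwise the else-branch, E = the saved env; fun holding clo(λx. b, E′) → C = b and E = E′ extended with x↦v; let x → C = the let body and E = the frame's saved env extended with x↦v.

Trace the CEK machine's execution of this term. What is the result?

step 0: ⟨C=((λu. u) (-4 * -1)); E=∅; K=∅⟩
step 1: ⟨C=(λu. u); E=∅; K=[arg]⟩
step 2: ⟨C=(-4 * -1); E=∅; K=[fun]⟩
step 3: ⟨C=-4; E=∅; K=[mulR :: fun]⟩
step 4: ⟨C=-1; E=∅; K=[mulL(-4) :: fun]⟩
step 5: ⟨C=u; E={u↦4}; K=∅⟩
→ final value 4

Answer: 4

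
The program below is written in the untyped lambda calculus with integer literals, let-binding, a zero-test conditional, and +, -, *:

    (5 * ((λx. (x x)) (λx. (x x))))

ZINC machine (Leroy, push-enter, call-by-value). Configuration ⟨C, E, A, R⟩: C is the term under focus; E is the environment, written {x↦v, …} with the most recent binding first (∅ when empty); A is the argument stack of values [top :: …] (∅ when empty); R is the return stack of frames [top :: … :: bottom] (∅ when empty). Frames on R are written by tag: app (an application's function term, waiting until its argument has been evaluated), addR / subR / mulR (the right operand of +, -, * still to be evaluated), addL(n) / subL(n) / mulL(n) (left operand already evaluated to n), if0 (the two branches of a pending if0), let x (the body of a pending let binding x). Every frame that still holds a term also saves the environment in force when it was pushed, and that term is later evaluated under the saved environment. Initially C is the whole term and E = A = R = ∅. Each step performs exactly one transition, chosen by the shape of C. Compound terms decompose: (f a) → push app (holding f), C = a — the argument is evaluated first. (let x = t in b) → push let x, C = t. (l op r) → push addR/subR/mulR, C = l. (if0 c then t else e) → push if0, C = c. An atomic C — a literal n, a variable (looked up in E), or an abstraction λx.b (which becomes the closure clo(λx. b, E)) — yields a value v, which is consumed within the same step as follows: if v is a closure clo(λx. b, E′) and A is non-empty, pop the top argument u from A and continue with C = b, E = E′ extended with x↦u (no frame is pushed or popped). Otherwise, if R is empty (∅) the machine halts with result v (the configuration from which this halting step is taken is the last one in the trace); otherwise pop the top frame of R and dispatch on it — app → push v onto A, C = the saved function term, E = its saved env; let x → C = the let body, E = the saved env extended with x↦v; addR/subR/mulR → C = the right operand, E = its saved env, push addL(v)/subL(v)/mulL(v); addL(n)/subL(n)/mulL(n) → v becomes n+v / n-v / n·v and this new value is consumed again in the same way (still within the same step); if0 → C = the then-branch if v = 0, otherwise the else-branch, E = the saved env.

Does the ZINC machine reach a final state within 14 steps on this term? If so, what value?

step 0: ⟨C=(5 * ((λx. (x x)) (λx. (x x)))); E=∅; A=∅; R=∅⟩
step 1: ⟨C=5; E=∅; A=∅; R=[mulR]⟩
step 2: ⟨C=((λx. (x x)) (λx. (x x))); E=∅; A=∅; R=[mulL(5)]⟩
step 3: ⟨C=(λx. (x x)); E=∅; A=∅; R=[app :: mulL(5)]⟩
step 4: ⟨C=(λx. (x x)); E=∅; A=[clo(λx. (x x), ∅)]; R=[mulL(5)]⟩
step 5: ⟨C=(x x); E={x↦clo(λx. (x x), ∅)}; A=∅; R=[mulL(5)]⟩
step 6: ⟨C=x; E={x↦clo(λx. (x x), ∅)}; A=∅; R=[app :: mulL(5)]⟩
step 7: ⟨C=x; E={x↦clo(λx. (x x), ∅)}; A=[clo(λx. (x x), ∅)]; R=[mulL(5)]⟩
… configuration repeats with period 3 (steps 5–7 recur indefinitely) …

Answer: DIVERGES (no final state within 14 steps)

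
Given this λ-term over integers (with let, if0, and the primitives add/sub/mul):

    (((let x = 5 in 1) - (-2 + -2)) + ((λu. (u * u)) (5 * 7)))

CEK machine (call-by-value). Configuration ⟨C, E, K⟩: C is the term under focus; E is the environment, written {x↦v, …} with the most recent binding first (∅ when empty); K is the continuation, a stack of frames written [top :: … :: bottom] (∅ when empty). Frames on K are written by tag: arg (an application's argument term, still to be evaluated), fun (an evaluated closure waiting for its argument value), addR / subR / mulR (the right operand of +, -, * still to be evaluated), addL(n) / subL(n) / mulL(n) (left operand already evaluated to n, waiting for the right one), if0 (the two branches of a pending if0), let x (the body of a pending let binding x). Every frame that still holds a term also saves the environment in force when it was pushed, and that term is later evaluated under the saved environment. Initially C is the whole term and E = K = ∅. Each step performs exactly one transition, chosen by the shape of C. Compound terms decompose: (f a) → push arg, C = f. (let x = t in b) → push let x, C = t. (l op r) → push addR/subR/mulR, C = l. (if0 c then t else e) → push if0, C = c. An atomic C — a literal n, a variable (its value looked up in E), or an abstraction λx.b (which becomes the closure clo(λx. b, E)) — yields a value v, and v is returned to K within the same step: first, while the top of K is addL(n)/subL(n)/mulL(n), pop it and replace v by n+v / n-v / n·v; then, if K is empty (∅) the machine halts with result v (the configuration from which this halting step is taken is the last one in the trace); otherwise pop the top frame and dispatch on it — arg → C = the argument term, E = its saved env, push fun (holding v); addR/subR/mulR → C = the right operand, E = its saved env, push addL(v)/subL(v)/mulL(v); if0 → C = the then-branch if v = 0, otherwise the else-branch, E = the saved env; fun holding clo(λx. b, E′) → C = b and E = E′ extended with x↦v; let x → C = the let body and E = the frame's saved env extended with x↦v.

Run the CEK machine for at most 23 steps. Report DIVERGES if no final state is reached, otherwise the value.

0. [C=(((let x = 5 in 1) - (-2 + -2)) + ((λu. (u * u)) (5 * 7))) | E=∅ | K=∅]
1. [C=((let x = 5 in 1) - (-2 + -2)) | E=∅ | K=[addR]]
2. [C=(let x = 5 in 1) | E=∅ | K=[subR :: addR]]
3. [C=5 | E=∅ | K=[let x :: subR :: addR]]
4. [C=1 | E={x↦5} | K=[subR :: addR]]
5. [C=(-2 + -2) | E=∅ | K=[subL(1) :: addR]]
6. [C=-2 | E=∅ | K=[addR :: subL(1) :: addR]]
7. [C=-2 | E=∅ | K=[addL(-2) :: subL(1) :: addR]]
8. [C=((λu. (u * u)) (5 * 7)) | E=∅ | K=[addL(5)]]
9. [C=(λu. (u * u)) | E=∅ | K=[arg :: addL(5)]]
10. [C=(5 * 7) | E=∅ | K=[fun :: addL(5)]]
11. [C=5 | E=∅ | K=[mulR :: fun :: addL(5)]]
12. [C=7 | E=∅ | K=[mulL(5) :: fun :: addL(5)]]
13. [C=(u * u) | E={u↦35} | K=[addL(5)]]
14. [C=u | E={u↦35} | K=[mulR :: addL(5)]]
15. [C=u | E={u↦35} | K=[mulL(35) :: addL(5)]]
→ final value 1230

Answer: 1230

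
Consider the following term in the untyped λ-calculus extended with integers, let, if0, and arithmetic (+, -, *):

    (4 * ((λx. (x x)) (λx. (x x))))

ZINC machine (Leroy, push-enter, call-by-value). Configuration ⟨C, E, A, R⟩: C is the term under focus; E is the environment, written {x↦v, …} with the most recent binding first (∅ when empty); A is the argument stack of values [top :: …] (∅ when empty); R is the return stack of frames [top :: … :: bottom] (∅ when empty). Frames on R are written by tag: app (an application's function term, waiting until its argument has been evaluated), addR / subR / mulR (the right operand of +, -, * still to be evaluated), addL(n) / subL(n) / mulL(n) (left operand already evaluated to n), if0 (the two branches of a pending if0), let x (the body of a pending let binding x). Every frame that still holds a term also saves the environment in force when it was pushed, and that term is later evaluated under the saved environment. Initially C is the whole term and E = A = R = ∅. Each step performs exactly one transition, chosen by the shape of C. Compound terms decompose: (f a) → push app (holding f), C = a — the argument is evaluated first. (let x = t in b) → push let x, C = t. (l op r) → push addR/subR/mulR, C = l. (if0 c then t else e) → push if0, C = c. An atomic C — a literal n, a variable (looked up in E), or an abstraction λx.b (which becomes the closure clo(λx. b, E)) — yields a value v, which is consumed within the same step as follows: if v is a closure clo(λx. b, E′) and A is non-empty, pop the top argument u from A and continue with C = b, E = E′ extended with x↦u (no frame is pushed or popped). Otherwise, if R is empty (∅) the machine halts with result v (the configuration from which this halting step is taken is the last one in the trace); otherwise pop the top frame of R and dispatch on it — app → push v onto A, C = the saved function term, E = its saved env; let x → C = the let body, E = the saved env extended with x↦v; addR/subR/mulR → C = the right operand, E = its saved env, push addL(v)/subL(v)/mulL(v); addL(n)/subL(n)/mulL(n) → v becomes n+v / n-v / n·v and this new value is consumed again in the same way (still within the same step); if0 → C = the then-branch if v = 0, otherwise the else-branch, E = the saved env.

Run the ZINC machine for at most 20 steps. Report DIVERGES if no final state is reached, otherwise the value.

0. <C=(4 * ((λx. (x x)) (λx. (x x)))), E=∅, A=∅, R=∅>
1. <C=4, E=∅, A=∅, R=[mulR]>
2. <C=((λx. (x x)) (λx. (x x))), E=∅, A=∅, R=[mulL(4)]>
3. <C=(λx. (x x)), E=∅, A=∅, R=[app :: mulL(4)]>
4. <C=(λx. (x x)), E=∅, A=[clo(λx. (x x), ∅)], R=[mulL(4)]>
5. <C=(x x), E={x↦clo(λx. (x x), ∅)}, A=∅, R=[mulL(4)]>
6. <C=x, E={x↦clo(λx. (x x), ∅)}, A=∅, R=[app :: mulL(4)]>
7. <C=x, E={x↦clo(λx. (x x), ∅)}, A=[clo(λx. (x x), ∅)], R=[mulL(4)]>
… configuration repeats with period 3 (steps 5–7 recur indefinitely) …

Answer: DIVERGES (no final state within 20 steps)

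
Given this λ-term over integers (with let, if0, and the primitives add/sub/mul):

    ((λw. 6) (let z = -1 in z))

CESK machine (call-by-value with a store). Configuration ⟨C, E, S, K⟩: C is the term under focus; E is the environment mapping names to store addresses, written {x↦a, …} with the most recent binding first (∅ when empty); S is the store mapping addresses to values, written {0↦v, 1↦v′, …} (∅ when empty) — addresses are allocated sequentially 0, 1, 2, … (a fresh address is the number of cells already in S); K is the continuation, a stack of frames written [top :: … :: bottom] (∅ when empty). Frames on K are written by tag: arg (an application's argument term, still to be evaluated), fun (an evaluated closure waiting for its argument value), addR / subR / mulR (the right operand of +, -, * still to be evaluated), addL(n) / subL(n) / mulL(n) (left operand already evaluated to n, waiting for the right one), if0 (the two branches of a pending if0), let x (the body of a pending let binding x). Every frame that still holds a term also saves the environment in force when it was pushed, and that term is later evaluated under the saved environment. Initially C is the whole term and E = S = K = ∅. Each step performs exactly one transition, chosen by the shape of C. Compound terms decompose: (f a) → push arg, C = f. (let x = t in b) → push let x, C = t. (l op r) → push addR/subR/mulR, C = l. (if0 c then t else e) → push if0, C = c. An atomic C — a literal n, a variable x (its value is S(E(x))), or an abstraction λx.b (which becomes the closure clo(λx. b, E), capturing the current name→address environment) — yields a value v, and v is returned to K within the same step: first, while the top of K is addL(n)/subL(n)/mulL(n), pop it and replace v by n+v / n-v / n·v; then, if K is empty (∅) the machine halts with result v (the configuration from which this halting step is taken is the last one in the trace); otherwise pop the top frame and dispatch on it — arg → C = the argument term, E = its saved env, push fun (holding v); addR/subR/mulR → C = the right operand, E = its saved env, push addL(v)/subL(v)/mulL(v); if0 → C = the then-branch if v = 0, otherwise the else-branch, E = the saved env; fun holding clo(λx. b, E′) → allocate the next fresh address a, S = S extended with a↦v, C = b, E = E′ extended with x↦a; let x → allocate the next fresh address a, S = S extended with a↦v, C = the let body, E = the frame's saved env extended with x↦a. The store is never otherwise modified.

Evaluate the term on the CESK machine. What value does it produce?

Answer: 6

Machine steps:
[0] <C=((λw. 6) (let z = -1 in z)), E=∅, S=∅, K=∅>
[1] <C=(λw. 6), E=∅, S=∅, K=[arg]>
[2] <C=(let z = -1 in z), E=∅, S=∅, K=[fun]>
[3] <C=-1, E=∅, S=∅, K=[let z :: fun]>
[4] <C=z, E={z↦0}, S={0↦-1}, K=[fun]>
[5] <C=6, E={w↦1}, S={0↦-1, 1↦-1}, K=∅>
→ final value 6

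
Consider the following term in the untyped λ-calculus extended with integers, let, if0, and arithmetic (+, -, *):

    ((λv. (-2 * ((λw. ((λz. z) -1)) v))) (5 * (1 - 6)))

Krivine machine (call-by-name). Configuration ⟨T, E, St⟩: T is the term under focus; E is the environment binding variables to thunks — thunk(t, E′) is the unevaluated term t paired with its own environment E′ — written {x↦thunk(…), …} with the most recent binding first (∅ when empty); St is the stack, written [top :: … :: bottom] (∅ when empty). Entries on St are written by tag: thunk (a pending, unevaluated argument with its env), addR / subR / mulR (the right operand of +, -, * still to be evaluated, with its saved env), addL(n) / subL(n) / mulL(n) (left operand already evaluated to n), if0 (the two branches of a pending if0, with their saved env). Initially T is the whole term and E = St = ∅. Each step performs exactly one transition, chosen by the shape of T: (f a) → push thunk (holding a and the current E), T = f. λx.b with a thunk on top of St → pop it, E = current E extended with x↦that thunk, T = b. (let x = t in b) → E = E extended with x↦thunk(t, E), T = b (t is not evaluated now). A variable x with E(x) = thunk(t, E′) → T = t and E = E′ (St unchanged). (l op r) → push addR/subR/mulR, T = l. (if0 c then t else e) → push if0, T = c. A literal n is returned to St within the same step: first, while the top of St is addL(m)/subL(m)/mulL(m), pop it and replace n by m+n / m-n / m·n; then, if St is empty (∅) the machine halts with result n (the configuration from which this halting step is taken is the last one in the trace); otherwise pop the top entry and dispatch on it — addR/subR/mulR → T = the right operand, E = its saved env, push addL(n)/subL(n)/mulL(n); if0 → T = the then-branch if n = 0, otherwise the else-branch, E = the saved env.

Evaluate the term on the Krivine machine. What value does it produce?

Answer: 2

Derivation:
[0] [T=((λv. (-2 * ((λw. ((λz. z) -1)) v))) (5 * (1 - 6))) | E=∅ | St=∅]
[1] [T=(λv. (-2 * ((λw. ((λz. z) -1)) v))) | E=∅ | St=[thunk]]
[2] [T=(-2 * ((λw. ((λz. z) -1)) v)) | E={v↦thunk((5 * (1 - 6)), ∅)} | St=∅]
[3] [T=-2 | E={v↦thunk((5 * (1 - 6)), ∅)} | St=[mulR]]
[4] [T=((λw. ((λz. z) -1)) v) | E={v↦thunk((5 * (1 - 6)), ∅)} | St=[mulL(-2)]]
[5] [T=(λw. ((λz. z) -1)) | E={v↦thunk((5 * (1 - 6)), ∅)} | St=[thunk :: mulL(-2)]]
[6] [T=((λz. z) -1) | E={w↦thunk(v, {v↦thunk((5 * (1 - 6)), ∅)}), v↦thunk((5 * (1 - 6)), ∅)} | St=[mulL(-2)]]
[7] [T=(λz. z) | E={w↦thunk(v, {v↦thunk((5 * (1 - 6)), ∅)}), v↦thunk((5 * (1 - 6)), ∅)} | St=[thunk :: mulL(-2)]]
[8] [T=z | E={z↦thunk(-1, {w↦thunk(v, {v↦thunk((5 * (1 - 6)), ∅)}), v↦thunk((5 * (1 - 6)), ∅)}), w↦thunk(v, {v↦thunk((5 * (1 - 6)), ∅)}), v↦thunk((5 * (1 - 6)), ∅)} | St=[mulL(-2)]]
[9] [T=-1 | E={w↦thunk(v, {v↦thunk((5 * (1 - 6)), ∅)}), v↦thunk((5 * (1 - 6)), ∅)} | St=[mulL(-2)]]
→ final value 2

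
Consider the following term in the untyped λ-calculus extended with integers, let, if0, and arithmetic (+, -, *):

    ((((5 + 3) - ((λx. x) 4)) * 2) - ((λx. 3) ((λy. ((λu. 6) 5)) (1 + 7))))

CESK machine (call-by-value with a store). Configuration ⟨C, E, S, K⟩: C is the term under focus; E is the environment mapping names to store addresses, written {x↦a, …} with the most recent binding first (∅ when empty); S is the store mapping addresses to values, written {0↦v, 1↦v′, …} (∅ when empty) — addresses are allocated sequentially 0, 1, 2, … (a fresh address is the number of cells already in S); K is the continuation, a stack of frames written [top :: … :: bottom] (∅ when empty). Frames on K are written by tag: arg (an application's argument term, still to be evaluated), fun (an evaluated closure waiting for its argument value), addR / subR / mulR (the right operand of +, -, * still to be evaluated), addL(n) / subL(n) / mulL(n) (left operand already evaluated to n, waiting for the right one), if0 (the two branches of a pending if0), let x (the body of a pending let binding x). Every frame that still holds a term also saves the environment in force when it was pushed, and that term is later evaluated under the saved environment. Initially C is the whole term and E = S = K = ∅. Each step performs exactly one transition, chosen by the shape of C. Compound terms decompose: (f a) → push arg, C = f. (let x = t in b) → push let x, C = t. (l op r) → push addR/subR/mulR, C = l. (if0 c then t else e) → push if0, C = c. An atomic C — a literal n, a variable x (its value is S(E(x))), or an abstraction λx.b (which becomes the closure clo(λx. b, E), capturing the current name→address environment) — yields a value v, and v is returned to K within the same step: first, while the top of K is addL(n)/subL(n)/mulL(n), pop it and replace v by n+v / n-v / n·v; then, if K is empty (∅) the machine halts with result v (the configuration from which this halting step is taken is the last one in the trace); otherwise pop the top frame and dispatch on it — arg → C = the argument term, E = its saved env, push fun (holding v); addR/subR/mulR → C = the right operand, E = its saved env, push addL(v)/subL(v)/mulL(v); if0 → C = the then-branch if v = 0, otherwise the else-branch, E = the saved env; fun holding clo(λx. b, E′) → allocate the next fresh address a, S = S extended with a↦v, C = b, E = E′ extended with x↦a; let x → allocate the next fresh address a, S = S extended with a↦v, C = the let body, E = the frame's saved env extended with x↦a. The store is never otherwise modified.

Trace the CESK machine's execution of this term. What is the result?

[0] ⟨C=((((5 + 3) - ((λx. x) 4)) * 2) - ((λx. 3) ((λy. ((λu. 6) 5)) (1 + 7)))); E=∅; S=∅; K=∅⟩
[1] ⟨C=(((5 + 3) - ((λx. x) 4)) * 2); E=∅; S=∅; K=[subR]⟩
[2] ⟨C=((5 + 3) - ((λx. x) 4)); E=∅; S=∅; K=[mulR :: subR]⟩
[3] ⟨C=(5 + 3); E=∅; S=∅; K=[subR :: mulR :: subR]⟩
[4] ⟨C=5; E=∅; S=∅; K=[addR :: subR :: mulR :: subR]⟩
[5] ⟨C=3; E=∅; S=∅; K=[addL(5) :: subR :: mulR :: subR]⟩
[6] ⟨C=((λx. x) 4); E=∅; S=∅; K=[subL(8) :: mulR :: subR]⟩
[7] ⟨C=(λx. x); E=∅; S=∅; K=[arg :: subL(8) :: mulR :: subR]⟩
[8] ⟨C=4; E=∅; S=∅; K=[fun :: subL(8) :: mulR :: subR]⟩
[9] ⟨C=x; E={x↦0}; S={0↦4}; K=[subL(8) :: mulR :: subR]⟩
[10] ⟨C=2; E=∅; S={0↦4}; K=[mulL(4) :: subR]⟩
[11] ⟨C=((λx. 3) ((λy. ((λu. 6) 5)) (1 + 7))); E=∅; S={0↦4}; K=[subL(8)]⟩
[12] ⟨C=(λx. 3); E=∅; S={0↦4}; K=[arg :: subL(8)]⟩
[13] ⟨C=((λy. ((λu. 6) 5)) (1 + 7)); E=∅; S={0↦4}; K=[fun :: subL(8)]⟩
[14] ⟨C=(λy. ((λu. 6) 5)); E=∅; S={0↦4}; K=[arg :: fun :: subL(8)]⟩
[15] ⟨C=(1 + 7); E=∅; S={0↦4}; K=[fun :: fun :: subL(8)]⟩
[16] ⟨C=1; E=∅; S={0↦4}; K=[addR :: fun :: fun :: subL(8)]⟩
[17] ⟨C=7; E=∅; S={0↦4}; K=[addL(1) :: fun :: fun :: subL(8)]⟩
[18] ⟨C=((λu. 6) 5); E={y↦1}; S={0↦4, 1↦8}; K=[fun :: subL(8)]⟩
[19] ⟨C=(λu. 6); E={y↦1}; S={0↦4, 1↦8}; K=[arg :: fun :: subL(8)]⟩
[20] ⟨C=5; E={y↦1}; S={0↦4, 1↦8}; K=[fun :: fun :: subL(8)]⟩
[21] ⟨C=6; E={u↦2, y↦1}; S={0↦4, 1↦8, 2↦5}; K=[fun :: subL(8)]⟩
[22] ⟨C=3; E={x↦3}; S={0↦4, 1↦8, 2↦5, 3↦6}; K=[subL(8)]⟩
→ final value 5

Answer: 5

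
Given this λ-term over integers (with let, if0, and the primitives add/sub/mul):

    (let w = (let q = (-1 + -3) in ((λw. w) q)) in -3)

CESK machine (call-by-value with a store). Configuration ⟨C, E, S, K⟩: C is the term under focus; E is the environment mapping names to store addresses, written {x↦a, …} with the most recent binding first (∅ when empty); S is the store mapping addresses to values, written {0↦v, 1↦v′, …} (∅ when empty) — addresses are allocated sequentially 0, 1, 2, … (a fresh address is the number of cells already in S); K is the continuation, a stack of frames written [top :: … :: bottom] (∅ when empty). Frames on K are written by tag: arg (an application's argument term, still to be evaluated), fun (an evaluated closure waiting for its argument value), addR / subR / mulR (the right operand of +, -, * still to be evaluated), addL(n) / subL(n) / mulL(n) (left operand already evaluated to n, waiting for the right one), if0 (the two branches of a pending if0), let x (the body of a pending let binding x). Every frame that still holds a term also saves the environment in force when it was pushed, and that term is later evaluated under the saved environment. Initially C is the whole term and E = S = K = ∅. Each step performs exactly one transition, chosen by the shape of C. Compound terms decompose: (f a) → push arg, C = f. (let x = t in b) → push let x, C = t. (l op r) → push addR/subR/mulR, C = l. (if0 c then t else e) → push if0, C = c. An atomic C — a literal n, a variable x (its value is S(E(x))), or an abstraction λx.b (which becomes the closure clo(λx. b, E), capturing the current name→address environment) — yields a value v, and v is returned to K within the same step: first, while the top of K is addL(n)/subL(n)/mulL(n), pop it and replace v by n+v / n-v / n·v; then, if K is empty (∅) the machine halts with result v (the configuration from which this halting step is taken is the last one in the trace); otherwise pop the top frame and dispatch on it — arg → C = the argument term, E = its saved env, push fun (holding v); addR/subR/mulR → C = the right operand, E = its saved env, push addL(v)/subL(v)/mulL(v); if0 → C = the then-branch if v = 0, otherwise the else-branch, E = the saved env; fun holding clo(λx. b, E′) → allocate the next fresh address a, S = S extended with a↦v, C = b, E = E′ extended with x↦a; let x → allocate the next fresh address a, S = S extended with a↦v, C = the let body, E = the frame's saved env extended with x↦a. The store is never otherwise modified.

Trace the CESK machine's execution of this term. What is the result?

Answer: -3

Execution trace:
t=0: ⟨C=(let w = (let q = (-1 + -3) in ((λw. w) q)) in -3); E=∅; S=∅; K=∅⟩
t=1: ⟨C=(let q = (-1 + -3) in ((λw. w) q)); E=∅; S=∅; K=[let w]⟩
t=2: ⟨C=(-1 + -3); E=∅; S=∅; K=[let q :: let w]⟩
t=3: ⟨C=-1; E=∅; S=∅; K=[addR :: let q :: let w]⟩
t=4: ⟨C=-3; E=∅; S=∅; K=[addL(-1) :: let q :: let w]⟩
t=5: ⟨C=((λw. w) q); E={q↦0}; S={0↦-4}; K=[let w]⟩
t=6: ⟨C=(λw. w); E={q↦0}; S={0↦-4}; K=[arg :: let w]⟩
t=7: ⟨C=q; E={q↦0}; S={0↦-4}; K=[fun :: let w]⟩
t=8: ⟨C=w; E={w↦1, q↦0}; S={0↦-4, 1↦-4}; K=[let w]⟩
t=9: ⟨C=-3; E={w↦2}; S={0↦-4, 1↦-4, 2↦-4}; K=∅⟩
→ final value -3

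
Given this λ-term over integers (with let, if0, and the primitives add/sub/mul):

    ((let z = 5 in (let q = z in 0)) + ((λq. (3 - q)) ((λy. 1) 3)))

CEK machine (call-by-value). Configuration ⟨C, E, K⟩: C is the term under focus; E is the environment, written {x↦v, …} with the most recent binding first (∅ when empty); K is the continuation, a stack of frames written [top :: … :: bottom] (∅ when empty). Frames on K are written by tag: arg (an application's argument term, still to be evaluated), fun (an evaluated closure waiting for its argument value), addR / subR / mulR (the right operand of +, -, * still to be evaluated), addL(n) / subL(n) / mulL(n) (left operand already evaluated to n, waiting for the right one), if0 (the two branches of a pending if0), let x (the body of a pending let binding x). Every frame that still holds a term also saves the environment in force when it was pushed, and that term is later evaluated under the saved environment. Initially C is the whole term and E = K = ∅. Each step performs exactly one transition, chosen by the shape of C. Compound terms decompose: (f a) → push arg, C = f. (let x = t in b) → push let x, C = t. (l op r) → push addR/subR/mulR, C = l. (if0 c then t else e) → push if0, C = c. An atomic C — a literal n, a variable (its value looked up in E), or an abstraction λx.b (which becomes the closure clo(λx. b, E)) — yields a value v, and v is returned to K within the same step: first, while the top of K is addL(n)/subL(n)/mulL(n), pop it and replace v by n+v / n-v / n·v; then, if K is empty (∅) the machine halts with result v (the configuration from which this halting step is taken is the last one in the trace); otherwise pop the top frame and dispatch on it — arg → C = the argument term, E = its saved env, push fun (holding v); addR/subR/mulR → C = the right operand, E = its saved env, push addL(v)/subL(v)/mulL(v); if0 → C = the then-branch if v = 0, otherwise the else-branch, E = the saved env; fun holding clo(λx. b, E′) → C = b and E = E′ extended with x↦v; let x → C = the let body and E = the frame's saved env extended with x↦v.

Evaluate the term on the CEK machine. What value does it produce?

0. [C=((let z = 5 in (let q = z in 0)) + ((λq. (3 - q)) ((λy. 1) 3))) | E=∅ | K=∅]
1. [C=(let z = 5 in (let q = z in 0)) | E=∅ | K=[addR]]
2. [C=5 | E=∅ | K=[let z :: addR]]
3. [C=(let q = z in 0) | E={z↦5} | K=[addR]]
4. [C=z | E={z↦5} | K=[let q :: addR]]
5. [C=0 | E={q↦5, z↦5} | K=[addR]]
6. [C=((λq. (3 - q)) ((λy. 1) 3)) | E=∅ | K=[addL(0)]]
7. [C=(λq. (3 - q)) | E=∅ | K=[arg :: addL(0)]]
8. [C=((λy. 1) 3) | E=∅ | K=[fun :: addL(0)]]
9. [C=(λy. 1) | E=∅ | K=[arg :: fun :: addL(0)]]
10. [C=3 | E=∅ | K=[fun :: fun :: addL(0)]]
11. [C=1 | E={y↦3} | K=[fun :: addL(0)]]
12. [C=(3 - q) | E={q↦1} | K=[addL(0)]]
13. [C=3 | E={q↦1} | K=[subR :: addL(0)]]
14. [C=q | E={q↦1} | K=[subL(3) :: addL(0)]]
→ final value 2

Answer: 2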